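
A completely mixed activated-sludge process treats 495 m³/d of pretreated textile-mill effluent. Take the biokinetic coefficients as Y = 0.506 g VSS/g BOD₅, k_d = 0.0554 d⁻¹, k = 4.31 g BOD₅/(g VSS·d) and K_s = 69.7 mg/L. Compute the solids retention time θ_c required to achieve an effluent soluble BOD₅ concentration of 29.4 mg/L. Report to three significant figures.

At the target effluent, Y k S/(K_s+S) = 0.506×4.31×29.4/99.10 = 0.6470 d⁻¹.
Then 1/θ_c = μ − k_d = 0.6470 − 0.0554 = 0.5916 d⁻¹, giving θ_c = 1.690 d.

θ_c ≈ 1.69 d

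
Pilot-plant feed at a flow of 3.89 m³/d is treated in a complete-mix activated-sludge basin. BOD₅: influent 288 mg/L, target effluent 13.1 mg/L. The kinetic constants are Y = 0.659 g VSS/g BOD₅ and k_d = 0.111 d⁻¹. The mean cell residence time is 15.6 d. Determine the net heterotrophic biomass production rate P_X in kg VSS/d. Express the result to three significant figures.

The observed yield is Y_obs = Y/(1 + k_d·θ_c) = 0.659 / (1 + 0.111 × 15.6) = 0.659 / 2.732 = 0.2413 g VSS per g BOD₅ removed.
Mass of BOD₅ removed per day: Q(S₀ − S) = 3.89 × 274.9 g/m³ = 1.069 kg/d.
Net biomass production P_X = Y_obs × Q·(S₀ − S) = 0.2413 × 1.069 = 0.2580 kg VSS/d.

P_X ≈ 0.258 kg VSS/d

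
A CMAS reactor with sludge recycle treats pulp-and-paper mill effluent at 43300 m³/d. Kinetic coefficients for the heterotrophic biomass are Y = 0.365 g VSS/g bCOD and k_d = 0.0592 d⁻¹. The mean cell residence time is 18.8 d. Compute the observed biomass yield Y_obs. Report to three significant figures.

Y_obs ≈ 0.173 g VSS/g bCOD

Observed yield with endogenous decay: Y_obs = Y / (1 + k_d·θ_c) = 0.365 / (1 + 0.0592 × 18.8) = 0.365 / 2.113 = 0.1727 g VSS/g bCOD.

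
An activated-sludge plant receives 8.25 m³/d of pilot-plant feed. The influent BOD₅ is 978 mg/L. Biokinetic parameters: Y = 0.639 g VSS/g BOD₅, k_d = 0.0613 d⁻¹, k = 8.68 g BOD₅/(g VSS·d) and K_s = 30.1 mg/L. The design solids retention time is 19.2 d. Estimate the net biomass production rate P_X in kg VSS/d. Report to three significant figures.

P_X ≈ 2.37 kg VSS/d

For a completely mixed reactor with recycle the Lawrence–McCarty relation gives S = K_s·(1 + k_d·θ_c) / [θ_c·(Y·k − k_d) − 1] = 30.1 × (1 + 0.0613 × 19.2) / [19.2 × (0.639 × 8.68 − 0.0613) − 1] = 65.53 / 104.3 = 0.6282 mg/L.
Observed yield with endogenous decay: Y_obs = Y / (1 + k_d·θ_c) = 0.639 / (1 + 0.0613 × 19.2) = 0.639 / 2.177 = 0.2935 g VSS/g BOD₅.
Substrate removed = Q·(S₀ − S) = 8.25 m³/d × (978 − 0.628) g/m³ = 8.06×10^3 g/d = 8.063 kg/d.
P_X = Y_obs · Q(S₀ − S) = 0.2935 × 8.063 = 2.367 kg VSS/d.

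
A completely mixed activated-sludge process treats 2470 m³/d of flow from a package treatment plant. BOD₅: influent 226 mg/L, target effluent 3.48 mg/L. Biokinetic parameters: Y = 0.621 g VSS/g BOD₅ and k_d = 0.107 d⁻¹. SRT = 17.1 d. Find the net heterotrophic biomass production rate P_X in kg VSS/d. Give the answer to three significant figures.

P_X ≈ 121 kg VSS/d

Correct the yield for decay: Y_obs = Y/(1 + k_d θ_c) = 0.621 / (1 + 0.107 × 17.1) = 0.621 / 2.830 = 0.2195.
Substrate removed = Q·(S₀ − S) = 2470 m³/d × (226 − 3.48) g/m³ = 5.5×10^5 g/d = 549.6 kg/d.
Net biomass production P_X = Y_obs × Q·(S₀ − S) = 0.2195 × 549.6 = 120.6 kg VSS/d.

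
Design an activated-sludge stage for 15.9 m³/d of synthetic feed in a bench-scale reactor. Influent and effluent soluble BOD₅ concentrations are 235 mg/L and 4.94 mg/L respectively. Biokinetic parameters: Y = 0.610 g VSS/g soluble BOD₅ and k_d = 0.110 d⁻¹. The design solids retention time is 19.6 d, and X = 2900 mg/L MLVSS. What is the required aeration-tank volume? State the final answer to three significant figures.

V ≈ 4.78 m³

Rearranging the biomass balance for a CMAS with decay, V = Y·Q·ΔS·θ_c / [X·(1+k_d θ_c)] = 0.610 × 15.9 × (235 − 4.94) × 19.6 / [2900 × (1 + 0.110 × 19.6)] = 4.37×10^4 / 9152 = 4.778 m³.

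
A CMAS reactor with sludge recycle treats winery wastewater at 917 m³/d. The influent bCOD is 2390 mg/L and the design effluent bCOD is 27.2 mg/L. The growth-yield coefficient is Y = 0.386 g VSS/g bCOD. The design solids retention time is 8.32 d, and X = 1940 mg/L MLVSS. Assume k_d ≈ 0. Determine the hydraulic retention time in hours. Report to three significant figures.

Biomass mass balance (decay neglected): V·X = Y·Q·(S₀ − S)·θ_c, so V = 0.386 × 917 × (2390 − 27.2) × 8.32 / 1940 = 3587 m³.
Hydraulic retention time τ = V/Q = 3587 / 917 = 3.911 d = 93.87 h.

τ ≈ 93.9 h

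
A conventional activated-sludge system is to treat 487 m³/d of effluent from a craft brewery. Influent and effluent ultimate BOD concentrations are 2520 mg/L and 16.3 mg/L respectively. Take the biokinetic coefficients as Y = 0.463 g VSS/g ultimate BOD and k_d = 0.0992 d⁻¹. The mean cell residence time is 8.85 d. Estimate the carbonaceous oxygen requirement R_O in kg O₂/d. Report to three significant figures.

The observed yield is Y_obs = Y/(1 + k_d·θ_c) = 0.463 / (1 + 0.0992 × 8.85) = 0.463 / 1.878 = 0.2465 g VSS per g ultimate BOD removed.
Mass of ultimate BOD removed per day: Q(S₀ − S) = 487 × 2504 g/m³ = 1219 kg/d.
P_X = Y_obs·Q·(S₀ − S) = 0.2465 × 1219 = 300.6 kg VSS/d.
R_O = Q·ΔS − 1.42 P_X = 1219 − 426.9 = 792.4 kg O₂/d.

R_O ≈ 792 kg O₂/d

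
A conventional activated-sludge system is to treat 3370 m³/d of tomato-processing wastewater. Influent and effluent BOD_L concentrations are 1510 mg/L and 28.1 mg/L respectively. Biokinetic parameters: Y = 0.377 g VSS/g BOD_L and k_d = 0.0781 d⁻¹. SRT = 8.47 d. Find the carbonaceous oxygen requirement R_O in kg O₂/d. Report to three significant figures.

R_O ≈ 3380 kg O₂/d

The observed yield is Y_obs = Y/(1 + k_d·θ_c) = 0.377 / (1 + 0.0781 × 8.47) = 0.377 / 1.662 = 0.2269 g VSS per g BOD_L removed.
Mass of BOD_L removed per day: Q(S₀ − S) = 3370 × 1482 g/m³ = 4994 kg/d.
P_X = Y_obs·Q·(S₀ − S) = 0.2269 × 4994 = 1133 kg VSS/d.
Carbonaceous O₂ demand = substrate oxidised − cell-mass equivalent = 4994 − 1.42 × 1133 = 3385 kg O₂/d.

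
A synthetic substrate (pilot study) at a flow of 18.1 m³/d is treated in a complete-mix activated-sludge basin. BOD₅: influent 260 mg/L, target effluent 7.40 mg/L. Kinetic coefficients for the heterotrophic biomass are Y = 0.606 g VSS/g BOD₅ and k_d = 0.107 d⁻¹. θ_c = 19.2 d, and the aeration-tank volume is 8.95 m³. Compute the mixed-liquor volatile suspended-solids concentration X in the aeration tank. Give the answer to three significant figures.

X = Y·Q·ΔS·θ_c / [V·(1 + k_d θ_c)] = 0.606 × 18.1 × (260 − 7.40) × 19.2 / [8.95 × (1 + 0.107 × 19.2)] = 1946 mg/L.

X ≈ 1950 mg/L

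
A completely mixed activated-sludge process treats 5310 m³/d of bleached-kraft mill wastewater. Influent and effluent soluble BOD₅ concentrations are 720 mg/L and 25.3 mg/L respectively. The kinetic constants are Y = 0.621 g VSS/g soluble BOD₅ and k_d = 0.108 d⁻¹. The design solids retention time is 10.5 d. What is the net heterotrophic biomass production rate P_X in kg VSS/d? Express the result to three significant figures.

P_X ≈ 1070 kg VSS/d

The observed yield is Y_obs = Y/(1 + k_d·θ_c) = 0.621 / (1 + 0.108 × 10.5) = 0.621 / 2.134 = 0.2910 g VSS per g soluble BOD₅ removed.
Q·(S₀ − S) = 5310 × (720 − 25.3) × 10⁻³ = 3689 kg/d removed.
P_X = Y_obs · Q(S₀ − S) = 0.2910 × 3689 = 1073 kg VSS/d.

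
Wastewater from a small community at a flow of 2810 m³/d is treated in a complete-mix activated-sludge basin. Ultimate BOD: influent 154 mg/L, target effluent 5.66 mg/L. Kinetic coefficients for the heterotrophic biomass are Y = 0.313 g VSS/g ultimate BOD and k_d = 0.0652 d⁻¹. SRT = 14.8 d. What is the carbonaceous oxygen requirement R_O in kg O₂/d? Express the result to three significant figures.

Observed yield with endogenous decay: Y_obs = Y / (1 + k_d·θ_c) = 0.313 / (1 + 0.0652 × 14.8) = 0.313 / 1.965 = 0.1593 g VSS/g ultimate BOD.
ΔS = 154 − 5.66 = 148.3 mg/L, so the substrate removal rate is 2810 × 148.3/1000 = 416.8 kg ultimate BOD/d.
Biomass synthesised: P_X = Y_obs × 416.8 = 66.40 kg VSS/d.
R_O = Q·ΔS − 1.42 P_X = 416.8 − 94.29 = 322.6 kg O₂/d.

R_O ≈ 323 kg O₂/d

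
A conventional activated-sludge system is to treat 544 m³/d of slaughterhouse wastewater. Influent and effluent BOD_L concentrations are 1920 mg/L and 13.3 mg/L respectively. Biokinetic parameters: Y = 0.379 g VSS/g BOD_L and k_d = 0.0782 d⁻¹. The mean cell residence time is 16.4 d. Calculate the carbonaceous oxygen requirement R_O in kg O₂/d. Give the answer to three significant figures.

Observed yield with endogenous decay: Y_obs = Y / (1 + k_d·θ_c) = 0.379 / (1 + 0.0782 × 16.4) = 0.379 / 2.282 = 0.1660 g VSS/g BOD_L.
Mass of BOD_L removed per day: Q(S₀ − S) = 544 × 1907 g/m³ = 1037 kg/d.
P_X = Y_obs·Q·(S₀ − S) = 0.1660 × 1037 = 172.2 kg VSS/d.
R_O = Q·(S₀ − S) − 1.42·P_X = 1037 − 1.42 × 172.2 = 792.7 kg O₂/d.

R_O ≈ 793 kg O₂/d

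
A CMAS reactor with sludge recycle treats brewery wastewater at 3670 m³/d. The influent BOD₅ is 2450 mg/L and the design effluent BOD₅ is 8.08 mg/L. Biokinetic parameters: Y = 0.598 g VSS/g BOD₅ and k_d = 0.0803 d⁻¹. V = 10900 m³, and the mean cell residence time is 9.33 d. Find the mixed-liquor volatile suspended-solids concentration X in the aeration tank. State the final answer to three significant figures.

Solving the biomass balance for X: X = Y Q (S₀−S) θ_c / [V (1+k_d θ_c)] = 0.598 × 3670 × (2450 − 8.08) × 9.33 / [10900 × (1 + 0.0803 × 9.33)] = 2622 mg/L.

X ≈ 2620 mg/L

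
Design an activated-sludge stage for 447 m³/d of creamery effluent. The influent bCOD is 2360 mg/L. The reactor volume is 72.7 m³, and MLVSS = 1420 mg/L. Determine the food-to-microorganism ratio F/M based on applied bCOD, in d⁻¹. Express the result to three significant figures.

F/M = applied load / biomass = Q·S₀/(V·X) = 447 × 2360 / (72.70 × 1420) = 10.22 d⁻¹.

F/M ≈ 10.2 d⁻¹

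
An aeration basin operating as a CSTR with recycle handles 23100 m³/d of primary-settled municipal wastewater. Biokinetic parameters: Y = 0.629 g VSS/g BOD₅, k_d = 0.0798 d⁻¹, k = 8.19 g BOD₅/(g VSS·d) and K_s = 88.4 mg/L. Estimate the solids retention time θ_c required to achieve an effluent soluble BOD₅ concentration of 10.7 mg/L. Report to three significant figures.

θ_c ≈ 2.10 d

Specific growth rate at S = 10.7 mg/L: μ = YkS/(K_s+S) = 0.629·8.19·10.7/(88.4+10.7) = 0.5562 d⁻¹.
1/θ_c = 0.5562 − 0.0798 = 0.4764 d⁻¹, so θ_c = 2.099 d.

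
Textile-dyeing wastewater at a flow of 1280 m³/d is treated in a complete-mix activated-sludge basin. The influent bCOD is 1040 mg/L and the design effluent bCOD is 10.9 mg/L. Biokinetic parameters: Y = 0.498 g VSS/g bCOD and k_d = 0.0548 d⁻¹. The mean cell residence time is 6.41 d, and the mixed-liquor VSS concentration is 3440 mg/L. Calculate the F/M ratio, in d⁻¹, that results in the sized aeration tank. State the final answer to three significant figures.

From the SRT design equation V = Y Q (S₀−S) θ_c / [X (1 + k_d θ_c)] = 0.498 × 1280 × (1040 − 10.9) × 6.41 / [3440 × (1 + 0.0548 × 6.41)] = 4.2×10^6 / 4648 = 904.6 m³.
F/M = applied load / biomass = Q·S₀/(V·X) = 1280 × 1040 / (904.6 × 3440) = 0.4278 d⁻¹.

F/M ≈ 0.428 d⁻¹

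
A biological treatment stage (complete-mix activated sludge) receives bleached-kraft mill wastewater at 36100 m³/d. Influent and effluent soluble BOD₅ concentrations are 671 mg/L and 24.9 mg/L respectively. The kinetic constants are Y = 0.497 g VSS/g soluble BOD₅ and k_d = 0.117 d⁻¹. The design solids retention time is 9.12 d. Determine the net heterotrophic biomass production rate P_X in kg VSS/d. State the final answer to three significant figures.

P_X ≈ 5610 kg VSS/d

The observed yield is Y_obs = Y/(1 + k_d·θ_c) = 0.497 / (1 + 0.117 × 9.12) = 0.497 / 2.067 = 0.2404 g VSS per g soluble BOD₅ removed.
Substrate removed = Q·(S₀ − S) = 36100 m³/d × (671 − 24.9) g/m³ = 2.33×10^7 g/d = 23324 kg/d.
So the net sludge growth is P_X = 0.2404 × 23324 = 5608 kg VSS/d.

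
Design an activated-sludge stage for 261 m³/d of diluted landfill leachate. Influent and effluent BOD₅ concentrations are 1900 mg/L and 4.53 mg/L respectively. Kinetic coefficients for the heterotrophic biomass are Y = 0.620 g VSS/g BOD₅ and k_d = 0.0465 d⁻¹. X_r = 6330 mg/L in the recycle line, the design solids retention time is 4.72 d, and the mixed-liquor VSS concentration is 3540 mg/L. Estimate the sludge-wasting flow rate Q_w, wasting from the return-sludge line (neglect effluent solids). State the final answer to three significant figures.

Steady-state biomass mass balance: V·X·(1 + k_d·θ_c) = Y·Q·(S₀ − S)·θ_c, so V = 0.620 × 261 × (1900 − 4.53) × 4.72 / [3540 × (1 + 0.0465 × 4.72)] = 1.45×10^6 / 4317 = 335.4 m³.
θ_c = V·X/(Q_w·X_r) when wasting from the recycle, so Q_w = V·X/(θ_c·X_r) = 335.4 × 3540 / (4.72 × 6330) = 39.73 m³/d.

Q_w ≈ 39.7 m³/d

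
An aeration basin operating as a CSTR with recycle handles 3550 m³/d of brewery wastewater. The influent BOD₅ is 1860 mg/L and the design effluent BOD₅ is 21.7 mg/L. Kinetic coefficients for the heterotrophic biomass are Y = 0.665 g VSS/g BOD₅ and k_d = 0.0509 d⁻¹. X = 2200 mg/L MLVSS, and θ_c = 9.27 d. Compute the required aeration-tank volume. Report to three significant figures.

V ≈ 12400 m³

Rearranging the biomass balance for a CMAS with decay, V = Y·Q·ΔS·θ_c / [X·(1+k_d θ_c)] = 0.665 × 3550 × (1860 − 21.7) × 9.27 / [2200 × (1 + 0.0509 × 9.27)] = 4.02×10^7 / 3238 = 12424 m³.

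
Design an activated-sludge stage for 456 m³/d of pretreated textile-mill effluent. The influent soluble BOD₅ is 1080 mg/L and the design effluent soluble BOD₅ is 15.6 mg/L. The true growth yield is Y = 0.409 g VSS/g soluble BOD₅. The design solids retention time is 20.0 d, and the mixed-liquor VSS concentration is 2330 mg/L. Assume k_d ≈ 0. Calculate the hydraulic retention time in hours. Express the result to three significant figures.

With k_d = 0 the design equation reduces to V = Y Q (S₀−S) θ_c / X = 0.409 × 456 × (1080 − 15.6) × 20.0 / 2330 = 1704 m³.
Hydraulic retention time τ = V/Q = 1704 / 456 = 3.737 d = 89.68 h.

τ ≈ 89.7 h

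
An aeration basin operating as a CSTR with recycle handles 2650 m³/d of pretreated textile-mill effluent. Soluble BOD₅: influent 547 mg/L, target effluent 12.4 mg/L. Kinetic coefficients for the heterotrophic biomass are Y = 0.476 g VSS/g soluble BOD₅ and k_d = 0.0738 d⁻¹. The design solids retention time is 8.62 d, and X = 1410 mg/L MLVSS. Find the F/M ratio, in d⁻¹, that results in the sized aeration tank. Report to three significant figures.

Rearranging the biomass balance for a CMAS with decay, V = Y·Q·ΔS·θ_c / [X·(1+k_d θ_c)] = 0.476 × 2650 × (547 − 12.4) × 8.62 / [1410 × (1 + 0.0738 × 8.62)] = 5.81×10^6 / 2307 = 2520 m³.
F/M = Q·S₀ / (V·X) = 2650 × 547 / (2520 × 1410) = 0.4080 g soluble BOD₅·(g VSS·d)⁻¹.

F/M ≈ 0.408 d⁻¹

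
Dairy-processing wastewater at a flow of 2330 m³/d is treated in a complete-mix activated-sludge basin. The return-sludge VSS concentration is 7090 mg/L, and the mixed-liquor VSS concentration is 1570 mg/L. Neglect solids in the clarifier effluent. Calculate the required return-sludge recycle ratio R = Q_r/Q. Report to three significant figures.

R ≈ 0.284

Mass balance around the secondary clarifier (neglecting effluent solids): R = X / (X_r − X) = 1570 / (7090 − 1570) = 0.2844.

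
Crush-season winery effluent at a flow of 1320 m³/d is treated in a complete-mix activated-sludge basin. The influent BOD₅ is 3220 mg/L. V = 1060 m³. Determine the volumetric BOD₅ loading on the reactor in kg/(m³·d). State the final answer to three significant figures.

L_v = Q S₀ / V = 1320 × 3220 × 10⁻³ / 1060 = 4.010 kg/(m³·d).

L_v ≈ 4.01 kg BOD₅/(m³·d)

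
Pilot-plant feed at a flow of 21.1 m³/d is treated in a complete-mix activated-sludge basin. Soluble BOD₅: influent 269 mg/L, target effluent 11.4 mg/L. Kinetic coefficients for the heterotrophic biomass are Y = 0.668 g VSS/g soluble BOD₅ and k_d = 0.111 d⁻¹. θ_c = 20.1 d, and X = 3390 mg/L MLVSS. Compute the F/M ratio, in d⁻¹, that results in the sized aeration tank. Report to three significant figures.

F/M ≈ 0.251 d⁻¹

From the SRT design equation V = Y Q (S₀−S) θ_c / [X (1 + k_d θ_c)] = 0.668 × 21.1 × (269 − 11.4) × 20.1 / [3390 × (1 + 0.111 × 20.1)] = 7.3×10^4 / 10953 = 6.663 m³.
Food-to-microorganism ratio F/M = Q S₀ / (V X) = 21.1 × 269 / (6.663 × 3390) = 0.2513 d⁻¹.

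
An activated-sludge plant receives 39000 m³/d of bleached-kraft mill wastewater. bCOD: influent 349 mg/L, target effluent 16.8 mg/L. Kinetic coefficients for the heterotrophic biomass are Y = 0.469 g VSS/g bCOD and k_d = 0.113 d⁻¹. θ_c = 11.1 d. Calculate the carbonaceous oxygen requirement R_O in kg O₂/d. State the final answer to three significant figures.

Observed yield with endogenous decay: Y_obs = Y / (1 + k_d·θ_c) = 0.469 / (1 + 0.113 × 11.1) = 0.469 / 2.254 = 0.2080 g VSS/g bCOD.
Substrate removed = Q·(S₀ − S) = 39000 m³/d × (349 − 16.8) g/m³ = 1.3×10^7 g/d = 12956 kg/d.
Net sludge production P_X = 0.2080 × 12956 = 2695 kg VSS/d.
R_O = Q·ΔS − 1.42 P_X = 12956 − 3827 = 9128 kg O₂/d.

R_O ≈ 9130 kg O₂/d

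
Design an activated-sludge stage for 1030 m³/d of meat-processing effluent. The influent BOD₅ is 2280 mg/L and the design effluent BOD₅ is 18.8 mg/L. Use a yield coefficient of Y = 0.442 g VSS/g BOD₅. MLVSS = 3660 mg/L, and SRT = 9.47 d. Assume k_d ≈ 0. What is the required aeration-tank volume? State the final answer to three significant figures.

V·X = Y·Q·ΔS·θ_c gives V = 0.442 × 1030 × (2280 − 18.8) × 9.47 / 3660 = 2664 m³.

V ≈ 2660 m³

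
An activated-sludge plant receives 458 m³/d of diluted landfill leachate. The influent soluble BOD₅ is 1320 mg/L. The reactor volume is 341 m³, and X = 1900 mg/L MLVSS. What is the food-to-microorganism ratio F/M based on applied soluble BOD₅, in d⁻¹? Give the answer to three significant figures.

F/M = applied load / biomass = Q·S₀/(V·X) = 458 × 1320 / (341.0 × 1900) = 0.9331 d⁻¹.

F/M ≈ 0.933 d⁻¹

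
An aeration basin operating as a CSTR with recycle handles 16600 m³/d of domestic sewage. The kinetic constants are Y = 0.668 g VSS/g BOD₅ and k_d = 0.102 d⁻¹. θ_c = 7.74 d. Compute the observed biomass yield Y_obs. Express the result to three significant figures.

Y_obs ≈ 0.373 g VSS/g BOD₅

Observed yield with endogenous decay: Y_obs = Y / (1 + k_d·θ_c) = 0.668 / (1 + 0.102 × 7.74) = 0.668 / 1.789 = 0.3733 g VSS/g BOD₅.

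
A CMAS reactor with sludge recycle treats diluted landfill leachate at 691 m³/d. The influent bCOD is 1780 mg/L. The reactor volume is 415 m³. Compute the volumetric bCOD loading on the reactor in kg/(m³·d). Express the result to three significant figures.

L_v ≈ 2.96 kg bCOD/(m³·d)

L_v = Q S₀ / V = 691 × 1780 × 10⁻³ / 415.0 = 2.964 kg/(m³·d).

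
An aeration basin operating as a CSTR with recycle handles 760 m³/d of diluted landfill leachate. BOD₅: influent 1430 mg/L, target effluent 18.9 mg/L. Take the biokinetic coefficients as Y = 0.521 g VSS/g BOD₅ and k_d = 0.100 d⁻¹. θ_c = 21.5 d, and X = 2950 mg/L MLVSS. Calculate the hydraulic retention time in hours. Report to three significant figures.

From the SRT design equation V = Y Q (S₀−S) θ_c / [X (1 + k_d θ_c)] = 0.521 × 760 × (1430 − 18.9) × 21.5 / [2950 × (1 + 0.100 × 21.5)] = 1.2×10^7 / 9292 = 1293 m³.
HRT = V/Q = 1293 m³ / 760 m³·d⁻¹ = 1.701 d × 24 = 40.82 h.

τ ≈ 40.8 h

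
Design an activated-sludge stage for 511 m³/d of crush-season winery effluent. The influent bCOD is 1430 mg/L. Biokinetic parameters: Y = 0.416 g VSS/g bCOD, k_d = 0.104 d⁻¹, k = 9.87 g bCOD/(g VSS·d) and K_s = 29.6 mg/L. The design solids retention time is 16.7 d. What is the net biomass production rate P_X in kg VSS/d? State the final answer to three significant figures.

For a completely mixed reactor with recycle the Lawrence–McCarty relation gives S = K_s·(1 + k_d·θ_c) / [θ_c·(Y·k − k_d) − 1] = 29.6 × (1 + 0.104 × 16.7) / [16.7 × (0.416 × 9.87 − 0.104) − 1] = 81.01 / 65.83 = 1.231 mg/L.
The observed yield is Y_obs = Y/(1 + k_d·θ_c) = 0.416 / (1 + 0.104 × 16.7) = 0.416 / 2.737 = 0.1520 g VSS per g bCOD removed.
Q·(S₀ − S) = 511 × (1430 − 1.23) × 10⁻³ = 730.1 kg/d removed.
So the net sludge growth is P_X = 0.1520 × 730.1 = 111.0 kg VSS/d.

P_X ≈ 111 kg VSS/d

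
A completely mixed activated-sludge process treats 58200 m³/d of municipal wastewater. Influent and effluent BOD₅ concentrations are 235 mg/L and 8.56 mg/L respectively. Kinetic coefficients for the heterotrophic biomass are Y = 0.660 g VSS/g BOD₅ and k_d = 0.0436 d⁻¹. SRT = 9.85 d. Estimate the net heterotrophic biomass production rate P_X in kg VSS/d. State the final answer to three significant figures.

P_X ≈ 6080 kg VSS/d

Correct the yield for decay: Y_obs = Y/(1 + k_d θ_c) = 0.660 / (1 + 0.0436 × 9.85) = 0.660 / 1.429 = 0.4617.
Substrate removed = Q·(S₀ − S) = 58200 m³/d × (235 − 8.56) g/m³ = 1.32×10^7 g/d = 13179 kg/d.
So the net sludge growth is P_X = 0.4617 × 13179 = 6085 kg VSS/d.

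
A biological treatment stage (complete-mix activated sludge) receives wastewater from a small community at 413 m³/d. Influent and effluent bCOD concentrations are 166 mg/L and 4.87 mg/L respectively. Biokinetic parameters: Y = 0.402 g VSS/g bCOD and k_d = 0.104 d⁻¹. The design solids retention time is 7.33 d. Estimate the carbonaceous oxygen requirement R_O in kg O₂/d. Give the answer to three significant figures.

R_O ≈ 45.0 kg O₂/d

Y_obs = Y / (1 + k_d θ_c) = 0.402 / (1 + 0.104 × 7.33) = 0.402 / 1.762 = 0.2281.
ΔS = 166 − 4.87 = 161.1 mg/L, so the substrate removal rate is 413 × 161.1/1000 = 66.55 kg bCOD/d.
Net sludge production P_X = 0.2281 × 66.55 = 15.18 kg VSS/d.
R_O = Q·(S₀ − S) − 1.42·P_X = 66.55 − 1.42 × 15.18 = 44.99 kg O₂/d.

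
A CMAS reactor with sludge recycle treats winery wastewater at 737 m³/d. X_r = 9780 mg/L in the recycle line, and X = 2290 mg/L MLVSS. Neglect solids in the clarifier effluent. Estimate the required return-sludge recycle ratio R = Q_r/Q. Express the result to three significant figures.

R ≈ 0.306

Solids balance on the clarifier gives (1+R)X = R·X_r, so R = X/(X_r − X) = 2290 / (9780 − 2290) = 0.3057.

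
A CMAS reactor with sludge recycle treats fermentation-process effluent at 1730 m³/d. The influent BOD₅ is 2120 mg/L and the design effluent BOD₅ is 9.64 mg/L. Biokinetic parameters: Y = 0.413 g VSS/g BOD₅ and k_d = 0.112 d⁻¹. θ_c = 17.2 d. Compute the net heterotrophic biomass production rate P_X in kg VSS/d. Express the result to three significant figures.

P_X ≈ 515 kg VSS/d

Observed yield with endogenous decay: Y_obs = Y / (1 + k_d·θ_c) = 0.413 / (1 + 0.112 × 17.2) = 0.413 / 2.926 = 0.1411 g VSS/g BOD₅.
Substrate removed = Q·(S₀ − S) = 1730 m³/d × (2120 − 9.64) g/m³ = 3.65×10^6 g/d = 3651 kg/d.
So the net sludge growth is P_X = 0.1411 × 3651 = 515.3 kg VSS/d.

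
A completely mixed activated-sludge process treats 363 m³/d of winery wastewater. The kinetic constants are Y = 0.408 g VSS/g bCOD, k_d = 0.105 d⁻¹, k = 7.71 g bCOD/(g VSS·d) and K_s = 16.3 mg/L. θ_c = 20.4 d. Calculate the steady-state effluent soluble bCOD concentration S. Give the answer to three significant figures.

S ≈ 0.839 mg/L

From the Monod/SRT balance for a CMAS, S = K_s·(1+k_d θ_c)/[θ_c·(Y k − k_d) − 1] = 16.3 × (1 + 0.105 × 20.4) / [20.4 × (0.408 × 7.71 − 0.105) − 1] = 51.21 / 61.03 = 0.8392 mg/L.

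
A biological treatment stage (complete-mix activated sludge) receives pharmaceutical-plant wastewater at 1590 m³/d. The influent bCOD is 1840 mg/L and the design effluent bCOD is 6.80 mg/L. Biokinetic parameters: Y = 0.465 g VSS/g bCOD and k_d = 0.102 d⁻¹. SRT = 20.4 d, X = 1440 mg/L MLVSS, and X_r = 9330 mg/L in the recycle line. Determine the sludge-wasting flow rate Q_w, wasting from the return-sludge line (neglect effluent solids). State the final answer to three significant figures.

Steady-state biomass mass balance: V·X·(1 + k_d·θ_c) = Y·Q·(S₀ − S)·θ_c, so V = 0.465 × 1590 × (1840 − 6.80) × 20.4 / [1440 × (1 + 0.102 × 20.4)] = 2.76×10^7 / 4436 = 6233 m³.
θ_c = V·X/(Q_w·X_r) when wasting from the recycle, so Q_w = V·X/(θ_c·X_r) = 6233 × 1440 / (20.4 × 9330) = 47.15 m³/d.

Q_w ≈ 47.2 m³/d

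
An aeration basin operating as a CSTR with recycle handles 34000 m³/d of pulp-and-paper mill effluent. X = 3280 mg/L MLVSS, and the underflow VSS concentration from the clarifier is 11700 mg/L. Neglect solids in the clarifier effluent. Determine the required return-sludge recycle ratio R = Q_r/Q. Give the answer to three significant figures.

Mass balance around the secondary clarifier (neglecting effluent solids): R = X / (X_r − X) = 3280 / (11700 − 3280) = 0.3895.

R ≈ 0.390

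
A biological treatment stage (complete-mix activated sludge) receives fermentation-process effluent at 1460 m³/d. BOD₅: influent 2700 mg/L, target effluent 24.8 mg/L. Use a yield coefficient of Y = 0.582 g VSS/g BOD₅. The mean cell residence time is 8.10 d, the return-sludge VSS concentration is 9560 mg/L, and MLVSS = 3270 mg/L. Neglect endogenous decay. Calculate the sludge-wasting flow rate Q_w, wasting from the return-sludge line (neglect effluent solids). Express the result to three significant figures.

V·X = Y·Q·ΔS·θ_c gives V = 0.582 × 1460 × (2700 − 24.8) × 8.10 / 3270 = 5631 m³.
θ_c = V·X/(Q_w·X_r) when wasting from the recycle, so Q_w = V·X/(θ_c·X_r) = 5631 × 3270 / (8.10 × 9560) = 237.8 m³/d.

Q_w ≈ 238 m³/d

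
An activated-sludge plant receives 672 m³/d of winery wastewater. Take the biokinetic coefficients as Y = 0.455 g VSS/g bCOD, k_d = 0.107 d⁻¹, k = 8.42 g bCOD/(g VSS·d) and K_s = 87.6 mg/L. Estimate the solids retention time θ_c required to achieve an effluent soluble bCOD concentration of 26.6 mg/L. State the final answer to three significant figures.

At the target effluent, Y k S/(K_s+S) = 0.455×8.42×26.6/114.2 = 0.8924 d⁻¹.
θ_c = 1/(μ − k_d) = 1/(0.8924 − 0.107) = 1/0.7854 = 1.273 d.

θ_c ≈ 1.27 d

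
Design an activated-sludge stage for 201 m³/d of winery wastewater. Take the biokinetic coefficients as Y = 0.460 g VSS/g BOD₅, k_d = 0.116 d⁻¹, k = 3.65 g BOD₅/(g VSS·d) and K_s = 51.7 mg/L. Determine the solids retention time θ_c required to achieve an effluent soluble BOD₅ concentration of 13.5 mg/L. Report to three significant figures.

θ_c ≈ 4.32 d

From 1/θ_c = Y·k·S/(K_s + S) − k_d: Y·k·S/(K_s+S) = 0.460 × 3.65 × 13.5 / (51.7 + 13.5) = 0.3476 d⁻¹.
1/θ_c = 0.3476 − 0.116 = 0.2316 d⁻¹, so θ_c = 4.317 d.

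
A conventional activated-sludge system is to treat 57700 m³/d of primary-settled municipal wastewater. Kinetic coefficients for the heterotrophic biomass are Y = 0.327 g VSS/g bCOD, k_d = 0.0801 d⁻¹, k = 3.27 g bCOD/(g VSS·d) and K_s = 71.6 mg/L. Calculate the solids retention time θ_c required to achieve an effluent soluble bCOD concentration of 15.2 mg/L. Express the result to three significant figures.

Specific growth rate at S = 15.2 mg/L: μ = YkS/(K_s+S) = 0.327·3.27·15.2/(71.6+15.2) = 0.1872 d⁻¹.
Then 1/θ_c = μ − k_d = 0.1872 − 0.0801 = 0.1071 d⁻¹, giving θ_c = 9.333 d.

θ_c ≈ 9.33 d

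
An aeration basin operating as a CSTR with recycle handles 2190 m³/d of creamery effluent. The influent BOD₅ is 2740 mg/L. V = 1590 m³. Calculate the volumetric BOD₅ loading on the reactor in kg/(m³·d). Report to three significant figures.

Applied BOD₅ load per unit volume = Q·S₀/V = (2190 × 2740/1000)/1590 = 3.774 kg BOD₅·m⁻³·d⁻¹.

L_v ≈ 3.77 kg BOD₅/(m³·d)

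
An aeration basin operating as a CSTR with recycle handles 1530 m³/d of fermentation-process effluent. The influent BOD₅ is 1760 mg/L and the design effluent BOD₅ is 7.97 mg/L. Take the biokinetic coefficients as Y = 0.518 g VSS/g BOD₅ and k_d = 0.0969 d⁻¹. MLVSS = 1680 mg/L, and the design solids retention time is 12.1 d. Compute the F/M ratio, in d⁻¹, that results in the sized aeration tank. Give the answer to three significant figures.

Rearranging the biomass balance for a CMAS with decay, V = Y·Q·ΔS·θ_c / [X·(1+k_d θ_c)] = 0.518 × 1530 × (1760 − 7.97) × 12.1 / [1680 × (1 + 0.0969 × 12.1)] = 1.68×10^7 / 3650 = 4603 m³.
F/M = applied load / biomass = Q·S₀/(V·X) = 1530 × 1760 / (4603 × 1680) = 0.3482 d⁻¹.

F/M ≈ 0.348 d⁻¹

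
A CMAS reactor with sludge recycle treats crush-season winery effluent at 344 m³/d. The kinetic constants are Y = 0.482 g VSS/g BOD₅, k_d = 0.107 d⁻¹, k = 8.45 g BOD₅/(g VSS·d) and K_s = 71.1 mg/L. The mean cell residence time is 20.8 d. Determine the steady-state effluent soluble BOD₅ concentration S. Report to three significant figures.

S ≈ 2.81 mg/L

From the Monod/SRT balance for a CMAS, S = K_s·(1+k_d θ_c)/[θ_c·(Y k − k_d) − 1] = 71.1 × (1 + 0.107 × 20.8) / [20.8 × (0.482 × 8.45 − 0.107) − 1] = 229.3 / 81.49 = 2.814 mg/L.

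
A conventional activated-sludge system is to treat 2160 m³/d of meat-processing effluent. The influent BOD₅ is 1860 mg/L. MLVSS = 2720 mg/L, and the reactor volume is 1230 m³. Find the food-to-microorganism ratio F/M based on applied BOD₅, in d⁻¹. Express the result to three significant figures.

F/M ≈ 1.20 d⁻¹

F/M = Q·S₀ / (V·X) = 2160 × 1860 / (1230 × 2720) = 1.201 g BOD₅·(g VSS·d)⁻¹.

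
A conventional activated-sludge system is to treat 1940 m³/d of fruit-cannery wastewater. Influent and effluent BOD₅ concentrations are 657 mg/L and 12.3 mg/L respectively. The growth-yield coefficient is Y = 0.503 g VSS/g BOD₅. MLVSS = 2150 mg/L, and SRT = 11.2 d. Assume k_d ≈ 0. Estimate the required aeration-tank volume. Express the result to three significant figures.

V·X = Y·Q·ΔS·θ_c gives V = 0.503 × 1940 × (657 − 12.3) × 11.2 / 2150 = 3277 m³.

V ≈ 3280 m³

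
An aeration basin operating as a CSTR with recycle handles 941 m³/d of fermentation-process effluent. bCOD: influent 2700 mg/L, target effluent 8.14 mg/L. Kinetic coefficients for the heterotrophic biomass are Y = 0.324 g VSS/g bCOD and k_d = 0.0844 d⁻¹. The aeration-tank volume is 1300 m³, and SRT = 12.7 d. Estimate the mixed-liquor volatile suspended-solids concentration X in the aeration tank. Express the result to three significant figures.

X ≈ 3870 mg/L

From V·X·(1 + k_d·θ_c) = Y·Q·(S₀ − S)·θ_c: X = 0.324 × 941 × (2700 − 8.14) × 12.7 / [1300 × (1 + 0.0844 × 12.7)] = 3870 mg/L.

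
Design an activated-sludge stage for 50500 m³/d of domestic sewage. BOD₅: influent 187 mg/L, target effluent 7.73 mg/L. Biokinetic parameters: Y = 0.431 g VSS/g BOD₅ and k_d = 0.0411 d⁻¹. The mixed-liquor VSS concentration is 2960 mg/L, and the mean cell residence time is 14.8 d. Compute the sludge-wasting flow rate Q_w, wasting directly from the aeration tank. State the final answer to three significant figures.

From the SRT design equation V = Y Q (S₀−S) θ_c / [X (1 + k_d θ_c)] = 0.431 × 50500 × (187 − 7.73) × 14.8 / [2960 × (1 + 0.0411 × 14.8)] = 5.77×10^7 / 4761 = 12131 m³.
For wasting at MLVSS concentration, Q_w = V/θ_c = 12131/14.8 = 819.6 m³/d.

Q_w ≈ 820 m³/d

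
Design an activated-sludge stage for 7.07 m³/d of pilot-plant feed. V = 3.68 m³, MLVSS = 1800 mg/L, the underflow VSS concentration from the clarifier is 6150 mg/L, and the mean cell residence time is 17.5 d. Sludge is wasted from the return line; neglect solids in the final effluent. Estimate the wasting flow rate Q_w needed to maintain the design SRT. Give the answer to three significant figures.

Q_w ≈ 0.0615 m³/d

θ_c = V·X/(Q_w·X_r) when wasting from the recycle, so Q_w = V·X/(θ_c·X_r) = 3.680 × 1800 / (17.5 × 6150) = 0.06155 m³/d.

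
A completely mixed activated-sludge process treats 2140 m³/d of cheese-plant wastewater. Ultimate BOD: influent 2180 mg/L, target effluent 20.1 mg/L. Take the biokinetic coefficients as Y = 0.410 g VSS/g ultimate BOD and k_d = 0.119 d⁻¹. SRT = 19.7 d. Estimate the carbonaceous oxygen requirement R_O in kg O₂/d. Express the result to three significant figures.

Correct the yield for decay: Y_obs = Y/(1 + k_d θ_c) = 0.410 / (1 + 0.119 × 19.7) = 0.410 / 3.344 = 0.1226.
Q·(S₀ − S) = 2140 × (2180 − 20.1) × 10⁻³ = 4622 kg/d removed.
Net sludge production P_X = 0.1226 × 4622 = 566.7 kg VSS/d.
Carbonaceous O₂ demand = substrate oxidised − cell-mass equivalent = 4622 − 1.42 × 566.7 = 3818 kg O₂/d.

R_O ≈ 3820 kg O₂/d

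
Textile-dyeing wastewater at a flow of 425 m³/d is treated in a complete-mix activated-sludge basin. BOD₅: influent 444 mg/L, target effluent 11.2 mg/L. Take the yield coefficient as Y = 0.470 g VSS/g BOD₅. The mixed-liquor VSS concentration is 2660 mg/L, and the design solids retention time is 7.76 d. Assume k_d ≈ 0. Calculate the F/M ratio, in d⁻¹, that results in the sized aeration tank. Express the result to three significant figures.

Biomass mass balance (decay neglected): V·X = Y·Q·(S₀ − S)·θ_c, so V = 0.470 × 425 × (444 − 11.2) × 7.76 / 2660 = 252.2 m³.
Food-to-microorganism ratio F/M = Q S₀ / (V X) = 425 × 444 / (252.2 × 2660) = 0.2813 d⁻¹.

F/M ≈ 0.281 d⁻¹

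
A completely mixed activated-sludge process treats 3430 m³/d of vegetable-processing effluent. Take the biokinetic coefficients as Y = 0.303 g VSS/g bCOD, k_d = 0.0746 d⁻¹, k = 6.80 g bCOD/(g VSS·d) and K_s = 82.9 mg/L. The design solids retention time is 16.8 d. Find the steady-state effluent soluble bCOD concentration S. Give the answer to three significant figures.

S ≈ 5.77 mg/L

For a completely mixed reactor with recycle the Lawrence–McCarty relation gives S = K_s·(1 + k_d·θ_c) / [θ_c·(Y·k − k_d) − 1] = 82.9 × (1 + 0.0746 × 16.8) / [16.8 × (0.303 × 6.80 − 0.0746) − 1] = 186.8 / 32.36 = 5.772 mg/L.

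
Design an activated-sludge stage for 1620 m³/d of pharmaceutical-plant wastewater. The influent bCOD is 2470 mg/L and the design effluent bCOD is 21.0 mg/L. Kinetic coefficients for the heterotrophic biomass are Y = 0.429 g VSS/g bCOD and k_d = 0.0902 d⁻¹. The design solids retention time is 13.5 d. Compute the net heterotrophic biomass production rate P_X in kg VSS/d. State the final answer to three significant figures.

P_X ≈ 767 kg VSS/d

The observed yield is Y_obs = Y/(1 + k_d·θ_c) = 0.429 / (1 + 0.0902 × 13.5) = 0.429 / 2.218 = 0.1934 g VSS per g bCOD removed.
Q·(S₀ − S) = 1620 × (2470 − 21.0) × 10⁻³ = 3967 kg/d removed.
Biomass produced: P_X = Y_obs·Q·ΔS = 0.1934 × 3967 ≈ 767.5 kg VSS/d.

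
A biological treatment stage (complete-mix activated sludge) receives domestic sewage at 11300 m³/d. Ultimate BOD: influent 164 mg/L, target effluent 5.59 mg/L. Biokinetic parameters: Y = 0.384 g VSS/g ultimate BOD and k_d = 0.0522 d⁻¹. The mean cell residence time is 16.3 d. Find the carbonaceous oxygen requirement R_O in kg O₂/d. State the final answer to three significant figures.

R_O ≈ 1260 kg O₂/d

Y_obs = Y / (1 + k_d θ_c) = 0.384 / (1 + 0.0522 × 16.3) = 0.384 / 1.851 = 0.2075.
Q·(S₀ − S) = 11300 × (164 − 5.59) × 10⁻³ = 1790 kg/d removed.
Biomass synthesised: P_X = Y_obs × 1790 = 371.4 kg VSS/d.
R_O = Q·(S₀ − S) − 1.42·P_X = 1790 − 1.42 × 371.4 = 1263 kg O₂/d.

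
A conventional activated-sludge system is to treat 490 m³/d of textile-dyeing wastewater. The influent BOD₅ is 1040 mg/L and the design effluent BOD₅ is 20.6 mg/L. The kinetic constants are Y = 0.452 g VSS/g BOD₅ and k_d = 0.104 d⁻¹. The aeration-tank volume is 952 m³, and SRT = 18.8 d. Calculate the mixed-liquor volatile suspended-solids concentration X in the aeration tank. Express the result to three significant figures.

X = Y·Q·ΔS·θ_c / [V·(1 + k_d θ_c)] = 0.452 × 490 × (1040 − 20.6) × 18.8 / [952 × (1 + 0.104 × 18.8)] = 1509 mg/L.

X ≈ 1510 mg/L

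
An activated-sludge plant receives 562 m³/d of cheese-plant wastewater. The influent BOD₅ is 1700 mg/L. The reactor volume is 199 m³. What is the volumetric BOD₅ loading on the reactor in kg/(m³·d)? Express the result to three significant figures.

L_v ≈ 4.80 kg BOD₅/(m³·d)

Volumetric loading L_v = Q·S₀ / V = 562 × 1700 g/m³ / 199.0 m³ = 4801 g/(m³·d) = 4.801 kg BOD₅/(m³·d).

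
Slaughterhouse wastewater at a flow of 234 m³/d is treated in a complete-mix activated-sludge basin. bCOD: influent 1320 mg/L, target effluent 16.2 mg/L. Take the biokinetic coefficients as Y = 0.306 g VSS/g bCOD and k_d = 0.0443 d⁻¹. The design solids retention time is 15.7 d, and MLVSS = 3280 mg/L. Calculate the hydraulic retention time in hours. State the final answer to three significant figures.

Rearranging the biomass balance for a CMAS with decay, V = Y·Q·ΔS·θ_c / [X·(1+k_d θ_c)] = 0.306 × 234 × (1320 − 16.2) × 15.7 / [3280 × (1 + 0.0443 × 15.7)] = 1.47×10^6 / 5561 = 263.6 m³.
HRT = V/Q = 263.6 m³ / 234 m³·d⁻¹ = 1.126 d × 24 = 27.03 h.

τ ≈ 27.0 h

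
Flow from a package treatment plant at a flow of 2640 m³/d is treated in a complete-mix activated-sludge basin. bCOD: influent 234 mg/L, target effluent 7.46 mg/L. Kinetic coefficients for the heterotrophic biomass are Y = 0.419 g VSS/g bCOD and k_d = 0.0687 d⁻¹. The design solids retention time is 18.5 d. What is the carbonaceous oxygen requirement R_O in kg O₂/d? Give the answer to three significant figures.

Observed yield with endogenous decay: Y_obs = Y / (1 + k_d·θ_c) = 0.419 / (1 + 0.0687 × 18.5) = 0.419 / 2.271 = 0.1845 g VSS/g bCOD.
Substrate removed = Q·(S₀ − S) = 2640 m³/d × (234 − 7.46) g/m³ = 5.98×10^5 g/d = 598.1 kg/d.
P_X = Y_obs·Q·(S₀ − S) = 0.1845 × 598.1 = 110.3 kg VSS/d.
R_O = Q·ΔS − 1.42 P_X = 598.1 − 156.7 = 441.4 kg O₂/d.

R_O ≈ 441 kg O₂/d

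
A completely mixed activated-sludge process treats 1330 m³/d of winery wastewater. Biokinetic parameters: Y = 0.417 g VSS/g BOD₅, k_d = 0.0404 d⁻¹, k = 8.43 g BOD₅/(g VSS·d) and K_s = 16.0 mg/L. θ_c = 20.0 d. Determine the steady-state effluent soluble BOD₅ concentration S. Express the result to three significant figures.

For a completely mixed reactor with recycle the Lawrence–McCarty relation gives S = K_s·(1 + k_d·θ_c) / [θ_c·(Y·k − k_d) − 1] = 16.0 × (1 + 0.0404 × 20.0) / [20.0 × (0.417 × 8.43 − 0.0404) − 1] = 28.93 / 68.50 = 0.4223 mg/L.

S ≈ 0.422 mg/L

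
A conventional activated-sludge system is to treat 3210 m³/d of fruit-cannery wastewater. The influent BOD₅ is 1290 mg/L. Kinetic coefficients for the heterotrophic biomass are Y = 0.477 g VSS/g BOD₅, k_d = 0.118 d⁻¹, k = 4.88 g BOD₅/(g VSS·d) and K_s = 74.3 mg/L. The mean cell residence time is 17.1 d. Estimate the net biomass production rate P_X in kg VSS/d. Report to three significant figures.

From the Monod/SRT balance for a CMAS, S = K_s·(1+k_d θ_c)/[θ_c·(Y k − k_d) − 1] = 74.3 × (1 + 0.118 × 17.1) / [17.1 × (0.477 × 4.88 − 0.118) − 1] = 224.2 / 36.79 = 6.095 mg/L.
Y_obs = Y / (1 + k_d θ_c) = 0.477 / (1 + 0.118 × 17.1) = 0.477 / 3.018 = 0.1581.
Q·(S₀ − S) = 3210 × (1290 − 6.10) × 10⁻³ = 4121 kg/d removed.
P_X = Y_obs · Q(S₀ − S) = 0.1581 × 4121 = 651.4 kg VSS/d.

P_X ≈ 651 kg VSS/d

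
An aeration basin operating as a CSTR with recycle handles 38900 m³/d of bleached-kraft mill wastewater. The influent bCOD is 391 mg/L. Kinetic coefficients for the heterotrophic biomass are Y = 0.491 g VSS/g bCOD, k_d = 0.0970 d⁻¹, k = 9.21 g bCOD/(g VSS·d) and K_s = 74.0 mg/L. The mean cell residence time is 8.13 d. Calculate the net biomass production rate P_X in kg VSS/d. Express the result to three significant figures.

Effluent substrate depends only on kinetics and SRT: S = K_s(1 + k_d θ_c) / [θ_c(Yk − k_d) − 1] = 74.0 × (1 + 0.0970 × 8.13) / [8.13 × (0.491 × 9.21 − 0.0970) − 1] = 132.4 / 34.98 = 3.784 mg/L.
Y_obs = Y / (1 + k_d θ_c) = 0.491 / (1 + 0.0970 × 8.13) = 0.491 / 1.789 = 0.2745.
Substrate removed = Q·(S₀ − S) = 38900 m³/d × (391 − 3.78) g/m³ = 1.51×10^7 g/d = 15063 kg/d.
Biomass produced: P_X = Y_obs·Q·ΔS = 0.2745 × 15063 ≈ 4135 kg VSS/d.

P_X ≈ 4130 kg VSS/d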